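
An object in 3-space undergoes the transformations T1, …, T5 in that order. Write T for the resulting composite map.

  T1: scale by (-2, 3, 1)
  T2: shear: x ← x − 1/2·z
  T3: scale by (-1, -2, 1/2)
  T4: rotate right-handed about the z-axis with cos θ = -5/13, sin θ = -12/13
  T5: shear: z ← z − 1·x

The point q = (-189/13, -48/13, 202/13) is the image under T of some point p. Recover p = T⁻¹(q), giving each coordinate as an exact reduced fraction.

p = (4, 2, 2)

T1 = [-2 0 0 0; 0 3 0 0; 0 0 1 0; 0 0 0 1]
T2·T1 = [-2 0 -1/2 0; 0 3 0 0; 0 0 1 0; 0 0 0 1]
T3·…·T1 = [2 0 1/2 0; 0 -6 0 0; 0 0 1/2 0; 0 0 0 1]
T4·…·T1 = [-10/13 -72/13 -5/26 0; -24/13 30/13 -6/13 0; 0 0 1/2 0; 0 0 0 1]
T5·…·T1 = [-10/13 -72/13 -5/26 0; -24/13 30/13 -6/13 0; 10/13 72/13 9/13 0; 0 0 0 1]
det M = -6; M⁻¹ = [-9/13 -6/13 -1/2 0; -2/13 5/78 0 0; 2 0 2 0; 0 0 0 1]
M⁻¹ · (-189/13, -48/13, 202/13)ᵀ = (4, 2, 2)ᵀ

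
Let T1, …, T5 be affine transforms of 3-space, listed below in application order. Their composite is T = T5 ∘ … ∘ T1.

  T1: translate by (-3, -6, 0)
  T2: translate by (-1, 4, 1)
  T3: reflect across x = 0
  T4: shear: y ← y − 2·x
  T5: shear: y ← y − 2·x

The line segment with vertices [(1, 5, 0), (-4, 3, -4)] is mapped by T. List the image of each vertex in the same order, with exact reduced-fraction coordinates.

image vertices: (3, -9, 1), (8, -31, -3)

T1 translate by (-3, -6, 0): (1, 5, 0) → (-2, -1, 0); (-4, 3, -4) → (-7, -3, -4)
T2 translate by (-1, 4, 1): (-2, -1, 0) → (-3, 3, 1); (-7, -3, -4) → (-8, 1, -3)
T3 reflect across x = 0: (-3, 3, 1) → (3, 3, 1); (-8, 1, -3) → (8, 1, -3)
T4 shear: y ← y − 2·x: (3, 3, 1) → (3, -3, 1); (8, 1, -3) → (8, -15, -3)
T5 shear: y ← y − 2·x: (3, -3, 1) → (3, -9, 1); (8, -15, -3) → (8, -31, -3)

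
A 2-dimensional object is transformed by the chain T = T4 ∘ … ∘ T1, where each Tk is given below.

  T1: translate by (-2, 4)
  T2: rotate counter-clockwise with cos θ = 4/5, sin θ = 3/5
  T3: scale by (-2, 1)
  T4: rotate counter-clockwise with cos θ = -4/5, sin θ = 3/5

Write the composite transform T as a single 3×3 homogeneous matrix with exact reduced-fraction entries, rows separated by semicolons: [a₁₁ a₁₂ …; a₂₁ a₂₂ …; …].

T1 = [1 0 -2; 0 1 4; 0 0 1]
T2·T1 = [4/5 -3/5 -4; 3/5 4/5 2; 0 0 1]
T3·…·T1 = [-8/5 6/5 8; 3/5 4/5 2; 0 0 1]
T4·…·T1 = [23/25 -36/25 -38/5; -36/25 2/25 16/5; 0 0 1]

T = [23/25 -36/25 -38/5; -36/25 2/25 16/5; 0 0 1]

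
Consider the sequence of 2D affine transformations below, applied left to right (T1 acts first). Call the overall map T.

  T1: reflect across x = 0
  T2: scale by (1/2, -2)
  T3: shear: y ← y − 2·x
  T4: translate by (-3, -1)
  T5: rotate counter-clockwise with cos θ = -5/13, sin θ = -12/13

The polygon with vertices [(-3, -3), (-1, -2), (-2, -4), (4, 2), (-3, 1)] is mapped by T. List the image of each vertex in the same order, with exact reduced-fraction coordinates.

image vertices: (63/26, 8/13), (73/26, 20/13), (70/13, -1/13), (1, 5), (-129/26, 48/13)

T1 reflect across x = 0: (-3, -3) → (3, -3); (-1, -2) → (1, -2); (-2, -4) → (2, -4); (4, 2) → (-4, 2); (-3, 1) → (3, 1)
T2 scale by (1/2, -2): (3, -3) → (3/2, 6); (1, -2) → (1/2, 4); (2, -4) → (1, 8); (-4, 2) → (-2, -4); (3, 1) → (3/2, -2)
T3 shear: y ← y − 2·x: (3/2, 6) → (3/2, 3); (1/2, 4) → (1/2, 3); (1, 8) → (1, 6); (-2, -4) → (-2, 0); (3/2, -2) → (3/2, -5)
T4 translate by (-3, -1): (3/2, 3) → (-3/2, 2); (1/2, 3) → (-5/2, 2); (1, 6) → (-2, 5); (-2, 0) → (-5, -1); (3/2, -5) → (-3/2, -6)
T5 rotate counter-clockwise with cos θ = -5/13, sin θ = -12/13: (-3/2, 2) → (63/26, 8/13); (-5/2, 2) → (73/26, 20/13); (-2, 5) → (70/13, -1/13); (-5, -1) → (1, 5); (-3/2, -6) → (-129/26, 48/13)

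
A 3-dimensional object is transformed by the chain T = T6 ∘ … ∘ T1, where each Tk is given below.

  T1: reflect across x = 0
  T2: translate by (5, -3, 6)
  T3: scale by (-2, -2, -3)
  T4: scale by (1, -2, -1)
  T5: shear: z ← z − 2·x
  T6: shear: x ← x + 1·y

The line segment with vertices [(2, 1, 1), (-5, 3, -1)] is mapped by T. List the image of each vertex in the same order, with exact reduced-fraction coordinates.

image vertices: (-14, -8, 33), (-20, 0, 55)

T1 reflect across x = 0: (2, 1, 1) → (-2, 1, 1); (-5, 3, -1) → (5, 3, -1)
T2 translate by (5, -3, 6): (-2, 1, 1) → (3, -2, 7); (5, 3, -1) → (10, 0, 5)
T3 scale by (-2, -2, -3): (3, -2, 7) → (-6, 4, -21); (10, 0, 5) → (-20, 0, -15)
T4 scale by (1, -2, -1): (-6, 4, -21) → (-6, -8, 21); (-20, 0, -15) → (-20, 0, 15)
T5 shear: z ← z − 2·x: (-6, -8, 21) → (-6, -8, 33); (-20, 0, 15) → (-20, 0, 55)
T6 shear: x ← x + 1·y: (-6, -8, 33) → (-14, -8, 33); (-20, 0, 55) → (-20, 0, 55)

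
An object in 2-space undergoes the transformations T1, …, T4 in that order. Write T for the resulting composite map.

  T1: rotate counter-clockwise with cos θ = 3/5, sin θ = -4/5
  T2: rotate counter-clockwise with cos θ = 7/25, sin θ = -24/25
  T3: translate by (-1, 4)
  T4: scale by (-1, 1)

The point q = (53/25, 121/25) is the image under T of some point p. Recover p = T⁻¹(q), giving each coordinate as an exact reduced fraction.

p = (0, -7/5)

T1 = [3/5 4/5 0; -4/5 3/5 0; 0 0 1]
T2·T1 = [-3/5 4/5 0; -4/5 -3/5 0; 0 0 1]
T3·…·T1 = [-3/5 4/5 -1; -4/5 -3/5 4; 0 0 1]
T4·…·T1 = [3/5 -4/5 1; -4/5 -3/5 4; 0 0 1]
det M = -1; M⁻¹ = [3/5 -4/5 13/5; -4/5 -3/5 16/5; 0 0 1]
M⁻¹ · (53/25, 121/25)ᵀ = (0, -7/5)ᵀ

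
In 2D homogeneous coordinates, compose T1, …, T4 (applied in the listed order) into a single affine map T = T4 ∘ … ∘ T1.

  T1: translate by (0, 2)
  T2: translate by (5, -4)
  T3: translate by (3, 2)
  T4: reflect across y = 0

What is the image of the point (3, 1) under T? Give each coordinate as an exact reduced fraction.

T(p) = (11, -1)

T1 translate by (0, 2): (3, 1) → (3, 3)
T2 translate by (5, -4): (3, 3) → (8, -1)
T3 translate by (3, 2): (8, -1) → (11, 1)
T4 reflect across y = 0: (11, 1) → (11, -1)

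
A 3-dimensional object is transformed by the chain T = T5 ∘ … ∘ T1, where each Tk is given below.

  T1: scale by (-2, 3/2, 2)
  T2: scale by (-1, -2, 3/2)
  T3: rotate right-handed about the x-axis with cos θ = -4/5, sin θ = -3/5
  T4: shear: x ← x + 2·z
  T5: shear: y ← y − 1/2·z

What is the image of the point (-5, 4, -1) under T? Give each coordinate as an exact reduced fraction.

T1 scale by (-2, 3/2, 2): (-5, 4, -1) → (10, 6, -2)
T2 scale by (-1, -2, 3/2): (10, 6, -2) → (-10, -12, -3)
T3 rotate right-handed about the x-axis with cos θ = -4/5, sin θ = -3/5: (-10, -12, -3) → (-10, 39/5, 48/5)
T4 shear: x ← x + 2·z: (-10, 39/5, 48/5) → (46/5, 39/5, 48/5)
T5 shear: y ← y − 1/2·z: (46/5, 39/5, 48/5) → (46/5, 3, 48/5)

T(p) = (46/5, 3, 48/5)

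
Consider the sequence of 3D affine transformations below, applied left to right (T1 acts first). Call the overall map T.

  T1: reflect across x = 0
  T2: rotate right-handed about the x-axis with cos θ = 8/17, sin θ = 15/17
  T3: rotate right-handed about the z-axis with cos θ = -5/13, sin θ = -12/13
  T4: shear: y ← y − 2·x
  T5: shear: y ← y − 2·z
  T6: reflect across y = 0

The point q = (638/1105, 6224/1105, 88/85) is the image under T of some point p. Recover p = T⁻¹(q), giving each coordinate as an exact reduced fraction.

p = (-2, 8/5, -4/5)

T1 = [-1 0 0 0; 0 1 0 0; 0 0 1 0; 0 0 0 1]
T2·T1 = [-1 0 0 0; 0 8/17 -15/17 0; 0 15/17 8/17 0; 0 0 0 1]
T3·…·T1 = [5/13 96/221 -180/221 0; 12/13 -40/221 75/221 0; 0 15/17 8/17 0; 0 0 0 1]
T4·…·T1 = [5/13 96/221 -180/221 0; 2/13 -232/221 435/221 0; 0 15/17 8/17 0; 0 0 0 1]
T5·…·T1 = [5/13 96/221 -180/221 0; 2/13 -622/221 227/221 0; 0 15/17 8/17 0; 0 0 0 1]
T6·…·T1 = [5/13 96/221 -180/221 0; -2/13 622/221 -227/221 0; 0 15/17 8/17 0; 0 0 0 1]
det M = 1; M⁻¹ = [29/13 -12/13 24/13 0; 16/221 40/221 115/221 0; -30/221 -75/221 254/221 0; 0 0 0 1]
M⁻¹ · (638/1105, 6224/1105, 88/85)ᵀ = (-2, 8/5, -4/5)ᵀ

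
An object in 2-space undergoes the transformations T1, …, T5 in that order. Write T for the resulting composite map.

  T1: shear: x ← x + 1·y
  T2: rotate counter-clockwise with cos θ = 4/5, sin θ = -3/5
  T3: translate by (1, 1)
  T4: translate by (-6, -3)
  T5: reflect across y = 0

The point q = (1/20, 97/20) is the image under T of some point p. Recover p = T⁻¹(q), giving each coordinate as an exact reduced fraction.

p = (5, 3/4)

T1 = [1 1 0; 0 1 0; 0 0 1]
T2·T1 = [4/5 7/5 0; -3/5 1/5 0; 0 0 1]
T3·…·T1 = [4/5 7/5 1; -3/5 1/5 1; 0 0 1]
T4·…·T1 = [4/5 7/5 -5; -3/5 1/5 -2; 0 0 1]
T5·…·T1 = [4/5 7/5 -5; 3/5 -1/5 2; 0 0 1]
det M = -1; M⁻¹ = [1/5 7/5 -9/5; 3/5 -4/5 23/5; 0 0 1]
M⁻¹ · (1/20, 97/20)ᵀ = (5, 3/4)ᵀ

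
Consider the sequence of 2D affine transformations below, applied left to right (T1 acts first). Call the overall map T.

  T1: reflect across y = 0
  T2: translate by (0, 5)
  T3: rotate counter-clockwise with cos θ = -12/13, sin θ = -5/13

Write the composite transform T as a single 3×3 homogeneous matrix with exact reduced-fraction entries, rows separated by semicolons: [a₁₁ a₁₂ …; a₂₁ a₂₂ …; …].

T1 = [1 0 0; 0 -1 0; 0 0 1]
T2·T1 = [1 0 0; 0 -1 5; 0 0 1]
T3·…·T1 = [-12/13 -5/13 25/13; -5/13 12/13 -60/13; 0 0 1]

T = [-12/13 -5/13 25/13; -5/13 12/13 -60/13; 0 0 1]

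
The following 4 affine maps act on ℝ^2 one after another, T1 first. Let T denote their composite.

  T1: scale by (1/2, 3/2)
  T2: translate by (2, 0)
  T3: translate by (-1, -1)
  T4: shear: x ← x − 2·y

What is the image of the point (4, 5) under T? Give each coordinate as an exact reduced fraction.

T(p) = (-10, 13/2)

T1 scale by (1/2, 3/2): (4, 5) → (2, 15/2)
T2 translate by (2, 0): (2, 15/2) → (4, 15/2)
T3 translate by (-1, -1): (4, 15/2) → (3, 13/2)
T4 shear: x ← x − 2·y: (3, 13/2) → (-10, 13/2)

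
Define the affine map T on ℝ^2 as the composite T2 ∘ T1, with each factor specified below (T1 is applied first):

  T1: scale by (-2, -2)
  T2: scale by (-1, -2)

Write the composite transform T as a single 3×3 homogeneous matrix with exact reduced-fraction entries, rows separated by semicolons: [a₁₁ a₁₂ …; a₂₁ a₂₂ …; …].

T1 = [-2 0 0; 0 -2 0; 0 0 1]
T2·T1 = [2 0 0; 0 4 0; 0 0 1]

T = [2 0 0; 0 4 0; 0 0 1]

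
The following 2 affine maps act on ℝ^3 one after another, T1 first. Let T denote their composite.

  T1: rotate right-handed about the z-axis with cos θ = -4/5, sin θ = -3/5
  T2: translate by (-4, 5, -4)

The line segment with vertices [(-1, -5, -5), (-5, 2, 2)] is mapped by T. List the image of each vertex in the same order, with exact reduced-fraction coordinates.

T1 rotate right-handed about the z-axis with cos θ = -4/5, sin θ = -3/5: (-1, -5, -5) → (-11/5, 23/5, -5); (-5, 2, 2) → (26/5, 7/5, 2)
T2 translate by (-4, 5, -4): (-11/5, 23/5, -5) → (-31/5, 48/5, -9); (26/5, 7/5, 2) → (6/5, 32/5, -2)

image vertices: (-31/5, 48/5, -9), (6/5, 32/5, -2)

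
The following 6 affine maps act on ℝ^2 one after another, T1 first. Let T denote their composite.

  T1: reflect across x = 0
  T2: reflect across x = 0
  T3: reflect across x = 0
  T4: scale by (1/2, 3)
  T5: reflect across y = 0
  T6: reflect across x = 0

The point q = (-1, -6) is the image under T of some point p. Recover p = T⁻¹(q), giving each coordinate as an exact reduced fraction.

p = (-2, 2)

T1 = [-1 0 0; 0 1 0; 0 0 1]
T2·T1 = [1 0 0; 0 1 0; 0 0 1]
T3·…·T1 = [-1 0 0; 0 1 0; 0 0 1]
T4·…·T1 = [-1/2 0 0; 0 3 0; 0 0 1]
T5·…·T1 = [-1/2 0 0; 0 -3 0; 0 0 1]
T6·…·T1 = [1/2 0 0; 0 -3 0; 0 0 1]
det M = -3/2; M⁻¹ = [2 0 0; 0 -1/3 0; 0 0 1]
M⁻¹ · (-1, -6)ᵀ = (-2, 2)ᵀ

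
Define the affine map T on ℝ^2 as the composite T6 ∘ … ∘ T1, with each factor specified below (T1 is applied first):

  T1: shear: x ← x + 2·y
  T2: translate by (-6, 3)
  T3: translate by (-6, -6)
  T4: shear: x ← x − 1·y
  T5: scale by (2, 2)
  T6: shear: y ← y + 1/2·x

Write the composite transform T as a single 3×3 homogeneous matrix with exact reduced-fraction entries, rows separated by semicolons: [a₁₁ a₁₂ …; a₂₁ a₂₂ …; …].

T = [2 2 -18; 1 3 -15; 0 0 1]

T1 = [1 2 0; 0 1 0; 0 0 1]
T2·T1 = [1 2 -6; 0 1 3; 0 0 1]
T3·…·T1 = [1 2 -12; 0 1 -3; 0 0 1]
T4·…·T1 = [1 1 -9; 0 1 -3; 0 0 1]
T5·…·T1 = [2 2 -18; 0 2 -6; 0 0 1]
T6·…·T1 = [2 2 -18; 1 3 -15; 0 0 1]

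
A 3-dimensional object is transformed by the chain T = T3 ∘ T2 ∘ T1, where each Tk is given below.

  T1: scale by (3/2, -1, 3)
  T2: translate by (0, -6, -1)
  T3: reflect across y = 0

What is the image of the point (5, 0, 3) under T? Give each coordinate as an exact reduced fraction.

T1 scale by (3/2, -1, 3): (5, 0, 3) → (15/2, 0, 9)
T2 translate by (0, -6, -1): (15/2, 0, 9) → (15/2, -6, 8)
T3 reflect across y = 0: (15/2, -6, 8) → (15/2, 6, 8)

T(p) = (15/2, 6, 8)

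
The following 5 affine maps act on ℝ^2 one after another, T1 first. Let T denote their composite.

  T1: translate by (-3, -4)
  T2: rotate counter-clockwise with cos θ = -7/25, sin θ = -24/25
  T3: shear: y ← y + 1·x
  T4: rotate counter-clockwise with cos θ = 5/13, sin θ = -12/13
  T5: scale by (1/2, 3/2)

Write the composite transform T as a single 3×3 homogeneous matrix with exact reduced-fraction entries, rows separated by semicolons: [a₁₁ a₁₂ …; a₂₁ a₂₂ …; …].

T = [-407/650 162/325 -3/26; -213/650 -609/650 123/26; 0 0 1]

T1 = [1 0 -3; 0 1 -4; 0 0 1]
T2·T1 = [-7/25 24/25 -3; -24/25 -7/25 4; 0 0 1]
T3·…·T1 = [-7/25 24/25 -3; -31/25 17/25 1; 0 0 1]
T4·…·T1 = [-407/325 324/325 -3/13; -71/325 -203/325 41/13; 0 0 1]
T5·…·T1 = [-407/650 162/325 -3/26; -213/650 -609/650 123/26; 0 0 1]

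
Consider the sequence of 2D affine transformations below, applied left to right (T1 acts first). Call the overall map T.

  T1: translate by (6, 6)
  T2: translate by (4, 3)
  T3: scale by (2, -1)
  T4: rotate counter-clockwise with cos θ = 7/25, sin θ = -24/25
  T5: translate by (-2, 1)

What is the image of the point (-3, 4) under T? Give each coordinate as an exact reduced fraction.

T(p) = (-264/25, -402/25)

T1 translate by (6, 6): (-3, 4) → (3, 10)
T2 translate by (4, 3): (3, 10) → (7, 13)
T3 scale by (2, -1): (7, 13) → (14, -13)
T4 rotate counter-clockwise with cos θ = 7/25, sin θ = -24/25: (14, -13) → (-214/25, -427/25)
T5 translate by (-2, 1): (-214/25, -427/25) → (-264/25, -402/25)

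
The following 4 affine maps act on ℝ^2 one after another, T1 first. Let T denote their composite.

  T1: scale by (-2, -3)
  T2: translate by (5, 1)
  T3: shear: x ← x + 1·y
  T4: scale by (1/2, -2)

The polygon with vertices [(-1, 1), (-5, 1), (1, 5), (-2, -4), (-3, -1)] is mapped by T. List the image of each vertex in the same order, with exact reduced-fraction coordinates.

image vertices: (5/2, 4), (13/2, 4), (-11/2, 28), (11, -26), (15/2, -8)

T1 scale by (-2, -3): (-1, 1) → (2, -3); (-5, 1) → (10, -3); (1, 5) → (-2, -15); (-2, -4) → (4, 12); (-3, -1) → (6, 3)
T2 translate by (5, 1): (2, -3) → (7, -2); (10, -3) → (15, -2); (-2, -15) → (3, -14); (4, 12) → (9, 13); (6, 3) → (11, 4)
T3 shear: x ← x + 1·y: (7, -2) → (5, -2); (15, -2) → (13, -2); (3, -14) → (-11, -14); (9, 13) → (22, 13); (11, 4) → (15, 4)
T4 scale by (1/2, -2): (5, -2) → (5/2, 4); (13, -2) → (13/2, 4); (-11, -14) → (-11/2, 28); (22, 13) → (11, -26); (15, 4) → (15/2, -8)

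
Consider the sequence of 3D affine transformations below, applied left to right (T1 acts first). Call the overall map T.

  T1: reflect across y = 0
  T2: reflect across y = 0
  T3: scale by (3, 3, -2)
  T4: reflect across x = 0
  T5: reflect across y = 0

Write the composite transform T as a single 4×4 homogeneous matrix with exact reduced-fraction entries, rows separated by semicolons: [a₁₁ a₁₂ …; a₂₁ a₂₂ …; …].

T1 = [1 0 0 0; 0 -1 0 0; 0 0 1 0; 0 0 0 1]
T2·T1 = [1 0 0 0; 0 1 0 0; 0 0 1 0; 0 0 0 1]
T3·…·T1 = [3 0 0 0; 0 3 0 0; 0 0 -2 0; 0 0 0 1]
T4·…·T1 = [-3 0 0 0; 0 3 0 0; 0 0 -2 0; 0 0 0 1]
T5·…·T1 = [-3 0 0 0; 0 -3 0 0; 0 0 -2 0; 0 0 0 1]

T = [-3 0 0 0; 0 -3 0 0; 0 0 -2 0; 0 0 0 1]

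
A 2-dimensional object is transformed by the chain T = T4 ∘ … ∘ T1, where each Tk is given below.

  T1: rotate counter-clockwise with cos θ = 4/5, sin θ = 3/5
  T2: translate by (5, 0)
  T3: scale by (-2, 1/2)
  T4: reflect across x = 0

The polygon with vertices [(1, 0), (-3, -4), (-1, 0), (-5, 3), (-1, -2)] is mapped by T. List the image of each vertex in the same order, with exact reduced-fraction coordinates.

T1 rotate counter-clockwise with cos θ = 4/5, sin θ = 3/5: (1, 0) → (4/5, 3/5); (-3, -4) → (0, -5); (-1, 0) → (-4/5, -3/5); (-5, 3) → (-29/5, -3/5); (-1, -2) → (2/5, -11/5)
T2 translate by (5, 0): (4/5, 3/5) → (29/5, 3/5); (0, -5) → (5, -5); (-4/5, -3/5) → (21/5, -3/5); (-29/5, -3/5) → (-4/5, -3/5); (2/5, -11/5) → (27/5, -11/5)
T3 scale by (-2, 1/2): (29/5, 3/5) → (-58/5, 3/10); (5, -5) → (-10, -5/2); (21/5, -3/5) → (-42/5, -3/10); (-4/5, -3/5) → (8/5, -3/10); (27/5, -11/5) → (-54/5, -11/10)
T4 reflect across x = 0: (-58/5, 3/10) → (58/5, 3/10); (-10, -5/2) → (10, -5/2); (-42/5, -3/10) → (42/5, -3/10); (8/5, -3/10) → (-8/5, -3/10); (-54/5, -11/10) → (54/5, -11/10)

image vertices: (58/5, 3/10), (10, -5/2), (42/5, -3/10), (-8/5, -3/10), (54/5, -11/10)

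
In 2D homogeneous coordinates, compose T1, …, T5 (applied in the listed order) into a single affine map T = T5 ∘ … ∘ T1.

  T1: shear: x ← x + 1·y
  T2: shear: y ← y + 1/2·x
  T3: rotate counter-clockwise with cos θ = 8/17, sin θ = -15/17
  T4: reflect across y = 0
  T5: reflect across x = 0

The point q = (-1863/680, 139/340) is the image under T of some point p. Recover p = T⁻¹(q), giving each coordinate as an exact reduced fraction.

p = (1/4, 7/5)

T1 = [1 1 0; 0 1 0; 0 0 1]
T2·T1 = [1 1 0; 1/2 3/2 0; 0 0 1]
T3·…·T1 = [31/34 61/34 0; -11/17 -3/17 0; 0 0 1]
T4·…·T1 = [31/34 61/34 0; 11/17 3/17 0; 0 0 1]
T5·…·T1 = [-31/34 -61/34 0; 11/17 3/17 0; 0 0 1]
det M = 1; M⁻¹ = [3/17 61/34 0; -11/17 -31/34 0; 0 0 1]
M⁻¹ · (-1863/680, 139/340)ᵀ = (1/4, 7/5)ᵀ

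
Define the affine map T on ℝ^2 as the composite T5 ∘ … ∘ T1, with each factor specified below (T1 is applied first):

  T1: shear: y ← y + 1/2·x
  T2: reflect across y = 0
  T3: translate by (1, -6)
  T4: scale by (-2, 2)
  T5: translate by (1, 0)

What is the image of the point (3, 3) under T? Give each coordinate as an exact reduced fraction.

T1 shear: y ← y + 1/2·x: (3, 3) → (3, 9/2)
T2 reflect across y = 0: (3, 9/2) → (3, -9/2)
T3 translate by (1, -6): (3, -9/2) → (4, -21/2)
T4 scale by (-2, 2): (4, -21/2) → (-8, -21)
T5 translate by (1, 0): (-8, -21) → (-7, -21)

T(p) = (-7, -21)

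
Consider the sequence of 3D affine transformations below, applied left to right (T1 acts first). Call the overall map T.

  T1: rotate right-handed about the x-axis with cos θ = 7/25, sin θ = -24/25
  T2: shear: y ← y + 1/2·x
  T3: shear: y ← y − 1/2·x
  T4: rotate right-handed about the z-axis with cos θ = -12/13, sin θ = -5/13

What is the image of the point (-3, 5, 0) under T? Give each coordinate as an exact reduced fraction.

T(p) = (43/13, -9/65, -24/5)

T1 rotate right-handed about the x-axis with cos θ = 7/25, sin θ = -24/25: (-3, 5, 0) → (-3, 7/5, -24/5)
T2 shear: y ← y + 1/2·x: (-3, 7/5, -24/5) → (-3, -1/10, -24/5)
T3 shear: y ← y − 1/2·x: (-3, -1/10, -24/5) → (-3, 7/5, -24/5)
T4 rotate right-handed about the z-axis with cos θ = -12/13, sin θ = -5/13: (-3, 7/5, -24/5) → (43/13, -9/65, -24/5)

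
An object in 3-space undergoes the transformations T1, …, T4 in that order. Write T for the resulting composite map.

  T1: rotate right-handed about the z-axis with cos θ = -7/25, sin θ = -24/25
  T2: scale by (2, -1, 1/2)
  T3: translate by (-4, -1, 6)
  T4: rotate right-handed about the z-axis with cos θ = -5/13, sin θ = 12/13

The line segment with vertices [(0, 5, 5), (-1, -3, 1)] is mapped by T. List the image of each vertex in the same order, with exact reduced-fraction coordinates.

image vertices: (-164/65, 326/65, 17/2), (398/65, -482/65, 13/2)

T1 rotate right-handed about the z-axis with cos θ = -7/25, sin θ = -24/25: (0, 5, 5) → (24/5, -7/5, 5); (-1, -3, 1) → (-13/5, 9/5, 1)
T2 scale by (2, -1, 1/2): (24/5, -7/5, 5) → (48/5, 7/5, 5/2); (-13/5, 9/5, 1) → (-26/5, -9/5, 1/2)
T3 translate by (-4, -1, 6): (48/5, 7/5, 5/2) → (28/5, 2/5, 17/2); (-26/5, -9/5, 1/2) → (-46/5, -14/5, 13/2)
T4 rotate right-handed about the z-axis with cos θ = -5/13, sin θ = 12/13: (28/5, 2/5, 17/2) → (-164/65, 326/65, 17/2); (-46/5, -14/5, 13/2) → (398/65, -482/65, 13/2)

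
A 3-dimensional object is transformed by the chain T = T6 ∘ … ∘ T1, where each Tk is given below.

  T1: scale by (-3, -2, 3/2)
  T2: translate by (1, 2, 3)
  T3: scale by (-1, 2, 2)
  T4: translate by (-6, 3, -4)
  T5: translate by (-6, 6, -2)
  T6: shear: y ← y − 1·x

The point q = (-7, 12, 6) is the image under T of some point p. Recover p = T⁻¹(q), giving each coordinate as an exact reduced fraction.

T1 = [-3 0 0 0; 0 -2 0 0; 0 0 3/2 0; 0 0 0 1]
T2·T1 = [-3 0 0 1; 0 -2 0 2; 0 0 3/2 3; 0 0 0 1]
T3·…·T1 = [3 0 0 -1; 0 -4 0 4; 0 0 3 6; 0 0 0 1]
T4·…·T1 = [3 0 0 -7; 0 -4 0 7; 0 0 3 2; 0 0 0 1]
T5·…·T1 = [3 0 0 -13; 0 -4 0 13; 0 0 3 0; 0 0 0 1]
T6·…·T1 = [3 0 0 -13; -3 -4 0 26; 0 0 3 0; 0 0 0 1]
det M = -36; M⁻¹ = [1/3 0 0 13/3; -1/4 -1/4 0 13/4; 0 0 1/3 0; 0 0 0 1]
M⁻¹ · (-7, 12, 6)ᵀ = (2, 2, 2)ᵀ

p = (2, 2, 2)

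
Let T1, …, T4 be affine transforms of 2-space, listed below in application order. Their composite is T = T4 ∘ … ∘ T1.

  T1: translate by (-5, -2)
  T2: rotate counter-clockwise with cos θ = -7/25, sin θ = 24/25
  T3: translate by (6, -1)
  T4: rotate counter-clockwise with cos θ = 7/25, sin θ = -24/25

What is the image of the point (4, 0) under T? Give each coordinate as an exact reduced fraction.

T1 translate by (-5, -2): (4, 0) → (-1, -2)
T2 rotate counter-clockwise with cos θ = -7/25, sin θ = 24/25: (-1, -2) → (11/5, -2/5)
T3 translate by (6, -1): (11/5, -2/5) → (41/5, -7/5)
T4 rotate counter-clockwise with cos θ = 7/25, sin θ = -24/25: (41/5, -7/5) → (119/125, -1033/125)

T(p) = (119/125, -1033/125)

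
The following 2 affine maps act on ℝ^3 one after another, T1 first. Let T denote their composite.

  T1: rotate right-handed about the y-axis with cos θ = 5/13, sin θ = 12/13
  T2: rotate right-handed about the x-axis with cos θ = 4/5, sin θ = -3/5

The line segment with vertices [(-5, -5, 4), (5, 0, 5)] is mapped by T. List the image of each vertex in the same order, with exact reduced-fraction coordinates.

T1 rotate right-handed about the y-axis with cos θ = 5/13, sin θ = 12/13: (-5, -5, 4) → (23/13, -5, 80/13); (5, 0, 5) → (85/13, 0, -35/13)
T2 rotate right-handed about the x-axis with cos θ = 4/5, sin θ = -3/5: (23/13, -5, 80/13) → (23/13, -4/13, 103/13); (85/13, 0, -35/13) → (85/13, -21/13, -28/13)

image vertices: (23/13, -4/13, 103/13), (85/13, -21/13, -28/13)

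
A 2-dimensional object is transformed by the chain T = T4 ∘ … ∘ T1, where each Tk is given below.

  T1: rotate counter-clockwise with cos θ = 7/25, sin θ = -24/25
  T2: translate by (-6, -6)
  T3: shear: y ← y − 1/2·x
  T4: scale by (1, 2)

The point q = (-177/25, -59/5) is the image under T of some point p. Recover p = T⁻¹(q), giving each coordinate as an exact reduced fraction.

T1 = [7/25 24/25 0; -24/25 7/25 0; 0 0 1]
T2·T1 = [7/25 24/25 -6; -24/25 7/25 -6; 0 0 1]
T3·…·T1 = [7/25 24/25 -6; -11/10 -1/5 -3; 0 0 1]
T4·…·T1 = [7/25 24/25 -6; -11/5 -2/5 -6; 0 0 1]
det M = 2; M⁻¹ = [-1/5 -12/25 -102/25; 11/10 7/50 186/25; 0 0 1]
M⁻¹ · (-177/25, -59/5)ᵀ = (3, -2)ᵀ

p = (3, -2)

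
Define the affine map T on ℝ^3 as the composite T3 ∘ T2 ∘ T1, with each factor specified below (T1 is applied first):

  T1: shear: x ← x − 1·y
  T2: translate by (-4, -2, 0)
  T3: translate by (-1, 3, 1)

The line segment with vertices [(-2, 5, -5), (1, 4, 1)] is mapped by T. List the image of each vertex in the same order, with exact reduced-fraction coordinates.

T1 shear: x ← x − 1·y: (-2, 5, -5) → (-7, 5, -5); (1, 4, 1) → (-3, 4, 1)
T2 translate by (-4, -2, 0): (-7, 5, -5) → (-11, 3, -5); (-3, 4, 1) → (-7, 2, 1)
T3 translate by (-1, 3, 1): (-11, 3, -5) → (-12, 6, -4); (-7, 2, 1) → (-8, 5, 2)

image vertices: (-12, 6, -4), (-8, 5, 2)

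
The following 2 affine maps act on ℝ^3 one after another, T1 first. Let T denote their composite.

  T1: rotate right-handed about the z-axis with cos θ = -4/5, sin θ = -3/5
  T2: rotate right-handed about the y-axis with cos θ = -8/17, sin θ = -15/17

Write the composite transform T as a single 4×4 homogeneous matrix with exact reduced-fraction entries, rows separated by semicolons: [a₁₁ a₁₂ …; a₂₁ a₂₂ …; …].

T = [32/85 -24/85 -15/17 0; -3/5 -4/5 0 0; -12/17 9/17 -8/17 0; 0 0 0 1]

T1 = [-4/5 3/5 0 0; -3/5 -4/5 0 0; 0 0 1 0; 0 0 0 1]
T2·T1 = [32/85 -24/85 -15/17 0; -3/5 -4/5 0 0; -12/17 9/17 -8/17 0; 0 0 0 1]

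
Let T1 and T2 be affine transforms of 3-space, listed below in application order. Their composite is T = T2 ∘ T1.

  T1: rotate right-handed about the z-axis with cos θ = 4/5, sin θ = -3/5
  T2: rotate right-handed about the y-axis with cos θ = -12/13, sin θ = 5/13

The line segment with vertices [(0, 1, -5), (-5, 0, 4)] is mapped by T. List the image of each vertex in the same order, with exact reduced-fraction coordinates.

image vertices: (-161/65, 4/5, 57/13), (68/13, 3, -28/13)

T1 rotate right-handed about the z-axis with cos θ = 4/5, sin θ = -3/5: (0, 1, -5) → (3/5, 4/5, -5); (-5, 0, 4) → (-4, 3, 4)
T2 rotate right-handed about the y-axis with cos θ = -12/13, sin θ = 5/13: (3/5, 4/5, -5) → (-161/65, 4/5, 57/13); (-4, 3, 4) → (68/13, 3, -28/13)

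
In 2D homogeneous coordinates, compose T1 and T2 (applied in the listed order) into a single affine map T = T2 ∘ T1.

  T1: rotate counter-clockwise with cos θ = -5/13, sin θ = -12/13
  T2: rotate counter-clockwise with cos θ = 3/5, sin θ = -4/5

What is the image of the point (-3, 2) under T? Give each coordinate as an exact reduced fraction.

T(p) = (17/5, -6/5)

T1 rotate counter-clockwise with cos θ = -5/13, sin θ = -12/13: (-3, 2) → (3, 2)
T2 rotate counter-clockwise with cos θ = 3/5, sin θ = -4/5: (3, 2) → (17/5, -6/5)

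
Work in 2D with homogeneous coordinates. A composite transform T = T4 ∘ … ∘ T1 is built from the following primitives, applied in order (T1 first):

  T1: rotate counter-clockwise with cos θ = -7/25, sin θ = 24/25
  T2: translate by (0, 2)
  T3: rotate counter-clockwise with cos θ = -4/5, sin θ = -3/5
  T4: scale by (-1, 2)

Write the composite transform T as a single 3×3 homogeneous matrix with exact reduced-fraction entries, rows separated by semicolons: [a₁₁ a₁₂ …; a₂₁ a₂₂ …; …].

T1 = [-7/25 -24/25 0; 24/25 -7/25 0; 0 0 1]
T2·T1 = [-7/25 -24/25 0; 24/25 -7/25 2; 0 0 1]
T3·…·T1 = [4/5 3/5 6/5; -3/5 4/5 -8/5; 0 0 1]
T4·…·T1 = [-4/5 -3/5 -6/5; -6/5 8/5 -16/5; 0 0 1]

T = [-4/5 -3/5 -6/5; -6/5 8/5 -16/5; 0 0 1]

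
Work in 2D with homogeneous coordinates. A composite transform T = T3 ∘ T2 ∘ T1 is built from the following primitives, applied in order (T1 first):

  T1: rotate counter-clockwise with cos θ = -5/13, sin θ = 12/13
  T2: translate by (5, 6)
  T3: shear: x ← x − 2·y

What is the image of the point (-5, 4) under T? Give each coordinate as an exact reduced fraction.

T1 rotate counter-clockwise with cos θ = -5/13, sin θ = 12/13: (-5, 4) → (-23/13, -80/13)
T2 translate by (5, 6): (-23/13, -80/13) → (42/13, -2/13)
T3 shear: x ← x − 2·y: (42/13, -2/13) → (46/13, -2/13)

T(p) = (46/13, -2/13)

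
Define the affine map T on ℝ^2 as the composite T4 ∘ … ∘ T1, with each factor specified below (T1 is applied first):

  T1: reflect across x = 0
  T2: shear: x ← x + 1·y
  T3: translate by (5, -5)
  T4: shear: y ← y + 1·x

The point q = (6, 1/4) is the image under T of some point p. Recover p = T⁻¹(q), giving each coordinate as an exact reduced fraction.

T1 = [-1 0 0; 0 1 0; 0 0 1]
T2·T1 = [-1 1 0; 0 1 0; 0 0 1]
T3·…·T1 = [-1 1 5; 0 1 -5; 0 0 1]
T4·…·T1 = [-1 1 5; -1 2 0; 0 0 1]
det M = -1; M⁻¹ = [-2 1 10; -1 1 5; 0 0 1]
M⁻¹ · (6, 1/4)ᵀ = (-7/4, -3/4)ᵀ

p = (-7/4, -3/4)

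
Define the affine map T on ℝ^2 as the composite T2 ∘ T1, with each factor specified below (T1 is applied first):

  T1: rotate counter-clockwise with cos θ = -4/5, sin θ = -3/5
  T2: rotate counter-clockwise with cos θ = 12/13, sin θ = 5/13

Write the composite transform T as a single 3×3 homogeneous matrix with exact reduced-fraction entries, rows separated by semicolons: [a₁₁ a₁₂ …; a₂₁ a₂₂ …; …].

T1 = [-4/5 3/5 0; -3/5 -4/5 0; 0 0 1]
T2·T1 = [-33/65 56/65 0; -56/65 -33/65 0; 0 0 1]

T = [-33/65 56/65 0; -56/65 -33/65 0; 0 0 1]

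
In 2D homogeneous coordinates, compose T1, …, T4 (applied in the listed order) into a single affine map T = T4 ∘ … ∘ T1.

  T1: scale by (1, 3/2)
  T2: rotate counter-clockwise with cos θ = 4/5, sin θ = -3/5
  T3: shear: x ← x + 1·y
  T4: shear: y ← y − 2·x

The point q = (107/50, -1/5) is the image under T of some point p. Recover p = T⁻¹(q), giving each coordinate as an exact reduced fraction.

p = (-4, 7/5)

T1 = [1 0 0; 0 3/2 0; 0 0 1]
T2·T1 = [4/5 9/10 0; -3/5 6/5 0; 0 0 1]
T3·…·T1 = [1/5 21/10 0; -3/5 6/5 0; 0 0 1]
T4·…·T1 = [1/5 21/10 0; -1 -3 0; 0 0 1]
det M = 3/2; M⁻¹ = [-2 -7/5 0; 2/3 2/15 0; 0 0 1]
M⁻¹ · (107/50, -1/5)ᵀ = (-4, 7/5)ᵀ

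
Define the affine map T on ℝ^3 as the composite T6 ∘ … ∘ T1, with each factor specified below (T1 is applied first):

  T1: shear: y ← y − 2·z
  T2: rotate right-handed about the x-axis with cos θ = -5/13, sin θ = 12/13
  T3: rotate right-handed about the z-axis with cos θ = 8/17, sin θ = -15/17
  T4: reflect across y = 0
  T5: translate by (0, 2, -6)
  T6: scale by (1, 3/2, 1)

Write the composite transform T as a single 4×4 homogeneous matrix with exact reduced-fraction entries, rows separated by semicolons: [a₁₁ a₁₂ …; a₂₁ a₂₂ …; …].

T1 = [1 0 0 0; 0 1 -2 0; 0 0 1 0; 0 0 0 1]
T2·T1 = [1 0 0 0; 0 -5/13 -2/13 0; 0 12/13 -29/13 0; 0 0 0 1]
T3·…·T1 = [8/17 -75/221 -30/221 0; -15/17 -40/221 -16/221 0; 0 12/13 -29/13 0; 0 0 0 1]
T4·…·T1 = [8/17 -75/221 -30/221 0; 15/17 40/221 16/221 0; 0 12/13 -29/13 0; 0 0 0 1]
T5·…·T1 = [8/17 -75/221 -30/221 0; 15/17 40/221 16/221 2; 0 12/13 -29/13 -6; 0 0 0 1]
T6·…·T1 = [8/17 -75/221 -30/221 0; 45/34 60/221 24/221 3; 0 12/13 -29/13 -6; 0 0 0 1]

T = [8/17 -75/221 -30/221 0; 45/34 60/221 24/221 3; 0 12/13 -29/13 -6; 0 0 0 1]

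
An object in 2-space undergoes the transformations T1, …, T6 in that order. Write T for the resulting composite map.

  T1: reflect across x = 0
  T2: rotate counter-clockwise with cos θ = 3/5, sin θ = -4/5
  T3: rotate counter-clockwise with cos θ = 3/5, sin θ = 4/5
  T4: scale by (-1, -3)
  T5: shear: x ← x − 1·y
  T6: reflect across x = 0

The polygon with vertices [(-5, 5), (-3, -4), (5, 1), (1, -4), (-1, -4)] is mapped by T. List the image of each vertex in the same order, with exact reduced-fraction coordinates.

T1 reflect across x = 0: (-5, 5) → (5, 5); (-3, -4) → (3, -4); (5, 1) → (-5, 1); (1, -4) → (-1, -4); (-1, -4) → (1, -4)
T2 rotate counter-clockwise with cos θ = 3/5, sin θ = -4/5: (5, 5) → (7, -1); (3, -4) → (-7/5, -24/5); (-5, 1) → (-11/5, 23/5); (-1, -4) → (-19/5, -8/5); (1, -4) → (-13/5, -16/5)
T3 rotate counter-clockwise with cos θ = 3/5, sin θ = 4/5: (7, -1) → (5, 5); (-7/5, -24/5) → (3, -4); (-11/5, 23/5) → (-5, 1); (-19/5, -8/5) → (-1, -4); (-13/5, -16/5) → (1, -4)
T4 scale by (-1, -3): (5, 5) → (-5, -15); (3, -4) → (-3, 12); (-5, 1) → (5, -3); (-1, -4) → (1, 12); (1, -4) → (-1, 12)
T5 shear: x ← x − 1·y: (-5, -15) → (10, -15); (-3, 12) → (-15, 12); (5, -3) → (8, -3); (1, 12) → (-11, 12); (-1, 12) → (-13, 12)
T6 reflect across x = 0: (10, -15) → (-10, -15); (-15, 12) → (15, 12); (8, -3) → (-8, -3); (-11, 12) → (11, 12); (-13, 12) → (13, 12)

image vertices: (-10, -15), (15, 12), (-8, -3), (11, 12), (13, 12)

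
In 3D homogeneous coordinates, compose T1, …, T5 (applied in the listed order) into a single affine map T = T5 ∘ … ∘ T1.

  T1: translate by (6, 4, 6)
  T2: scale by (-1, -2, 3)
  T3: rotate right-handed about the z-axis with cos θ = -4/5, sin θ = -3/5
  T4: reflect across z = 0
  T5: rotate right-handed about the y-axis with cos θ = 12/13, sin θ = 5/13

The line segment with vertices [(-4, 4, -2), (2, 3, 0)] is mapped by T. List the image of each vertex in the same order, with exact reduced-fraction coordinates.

image vertices: (-12, 14, -8), (-114/13, 16, -206/13)

T1 translate by (6, 4, 6): (-4, 4, -2) → (2, 8, 4); (2, 3, 0) → (8, 7, 6)
T2 scale by (-1, -2, 3): (2, 8, 4) → (-2, -16, 12); (8, 7, 6) → (-8, -14, 18)
T3 rotate right-handed about the z-axis with cos θ = -4/5, sin θ = -3/5: (-2, -16, 12) → (-8, 14, 12); (-8, -14, 18) → (-2, 16, 18)
T4 reflect across z = 0: (-8, 14, 12) → (-8, 14, -12); (-2, 16, 18) → (-2, 16, -18)
T5 rotate right-handed about the y-axis with cos θ = 12/13, sin θ = 5/13: (-8, 14, -12) → (-12, 14, -8); (-2, 16, -18) → (-114/13, 16, -206/13)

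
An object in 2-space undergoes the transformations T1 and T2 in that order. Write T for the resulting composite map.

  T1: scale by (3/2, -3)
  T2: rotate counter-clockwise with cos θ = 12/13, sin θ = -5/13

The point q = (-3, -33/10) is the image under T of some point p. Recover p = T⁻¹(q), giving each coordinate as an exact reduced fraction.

T1 = [3/2 0 0; 0 -3 0; 0 0 1]
T2·T1 = [18/13 -15/13 0; -15/26 -36/13 0; 0 0 1]
det M = -9/2; M⁻¹ = [8/13 -10/39 0; -5/39 -4/13 0; 0 0 1]
M⁻¹ · (-3, -33/10)ᵀ = (-1, 7/5)ᵀ

p = (-1, 7/5)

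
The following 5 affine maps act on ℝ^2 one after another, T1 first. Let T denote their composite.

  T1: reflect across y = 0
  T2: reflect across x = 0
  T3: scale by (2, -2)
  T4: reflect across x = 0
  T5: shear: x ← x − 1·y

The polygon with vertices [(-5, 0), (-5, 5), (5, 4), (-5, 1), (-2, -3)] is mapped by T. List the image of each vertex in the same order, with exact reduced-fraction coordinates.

T1 reflect across y = 0: (-5, 0) → (-5, 0); (-5, 5) → (-5, -5); (5, 4) → (5, -4); (-5, 1) → (-5, -1); (-2, -3) → (-2, 3)
T2 reflect across x = 0: (-5, 0) → (5, 0); (-5, -5) → (5, -5); (5, -4) → (-5, -4); (-5, -1) → (5, -1); (-2, 3) → (2, 3)
T3 scale by (2, -2): (5, 0) → (10, 0); (5, -5) → (10, 10); (-5, -4) → (-10, 8); (5, -1) → (10, 2); (2, 3) → (4, -6)
T4 reflect across x = 0: (10, 0) → (-10, 0); (10, 10) → (-10, 10); (-10, 8) → (10, 8); (10, 2) → (-10, 2); (4, -6) → (-4, -6)
T5 shear: x ← x − 1·y: (-10, 0) → (-10, 0); (-10, 10) → (-20, 10); (10, 8) → (2, 8); (-10, 2) → (-12, 2); (-4, -6) → (2, -6)

image vertices: (-10, 0), (-20, 10), (2, 8), (-12, 2), (2, -6)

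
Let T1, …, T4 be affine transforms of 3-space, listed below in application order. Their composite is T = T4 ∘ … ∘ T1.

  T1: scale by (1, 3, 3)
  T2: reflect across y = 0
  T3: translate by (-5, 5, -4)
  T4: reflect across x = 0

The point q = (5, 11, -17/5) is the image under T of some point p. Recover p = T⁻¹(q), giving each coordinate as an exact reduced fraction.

p = (0, -2, 1/5)

T1 = [1 0 0 0; 0 3 0 0; 0 0 3 0; 0 0 0 1]
T2·T1 = [1 0 0 0; 0 -3 0 0; 0 0 3 0; 0 0 0 1]
T3·…·T1 = [1 0 0 -5; 0 -3 0 5; 0 0 3 -4; 0 0 0 1]
T4·…·T1 = [-1 0 0 5; 0 -3 0 5; 0 0 3 -4; 0 0 0 1]
det M = 9; M⁻¹ = [-1 0 0 5; 0 -1/3 0 5/3; 0 0 1/3 4/3; 0 0 0 1]
M⁻¹ · (5, 11, -17/5)ᵀ = (0, -2, 1/5)ᵀ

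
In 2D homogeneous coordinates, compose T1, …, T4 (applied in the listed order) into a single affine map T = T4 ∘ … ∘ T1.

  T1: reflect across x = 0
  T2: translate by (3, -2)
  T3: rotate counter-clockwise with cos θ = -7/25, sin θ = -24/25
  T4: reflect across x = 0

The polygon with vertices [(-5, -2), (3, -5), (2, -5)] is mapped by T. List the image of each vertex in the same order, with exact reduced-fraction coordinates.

T1 reflect across x = 0: (-5, -2) → (5, -2); (3, -5) → (-3, -5); (2, -5) → (-2, -5)
T2 translate by (3, -2): (5, -2) → (8, -4); (-3, -5) → (0, -7); (-2, -5) → (1, -7)
T3 rotate counter-clockwise with cos θ = -7/25, sin θ = -24/25: (8, -4) → (-152/25, -164/25); (0, -7) → (-168/25, 49/25); (1, -7) → (-7, 1)
T4 reflect across x = 0: (-152/25, -164/25) → (152/25, -164/25); (-168/25, 49/25) → (168/25, 49/25); (-7, 1) → (7, 1)

image vertices: (152/25, -164/25), (168/25, 49/25), (7, 1)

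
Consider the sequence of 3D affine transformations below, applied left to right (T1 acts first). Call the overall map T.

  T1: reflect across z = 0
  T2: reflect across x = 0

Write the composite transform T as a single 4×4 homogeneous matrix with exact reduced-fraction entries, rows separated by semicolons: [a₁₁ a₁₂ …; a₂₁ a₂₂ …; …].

T = [-1 0 0 0; 0 1 0 0; 0 0 -1 0; 0 0 0 1]

T1 = [1 0 0 0; 0 1 0 0; 0 0 -1 0; 0 0 0 1]
T2·T1 = [-1 0 0 0; 0 1 0 0; 0 0 -1 0; 0 0 0 1]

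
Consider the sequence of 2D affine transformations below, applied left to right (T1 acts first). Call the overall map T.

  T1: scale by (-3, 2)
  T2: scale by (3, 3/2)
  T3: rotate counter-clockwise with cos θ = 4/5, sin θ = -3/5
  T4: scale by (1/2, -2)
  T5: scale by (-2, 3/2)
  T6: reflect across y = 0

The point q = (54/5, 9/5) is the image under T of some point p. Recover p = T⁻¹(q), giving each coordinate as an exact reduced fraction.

T1 = [-3 0 0; 0 2 0; 0 0 1]
T2·T1 = [-9 0 0; 0 3 0; 0 0 1]
T3·…·T1 = [-36/5 9/5 0; 27/5 12/5 0; 0 0 1]
T4·…·T1 = [-18/5 9/10 0; -54/5 -24/5 0; 0 0 1]
T5·…·T1 = [36/5 -9/5 0; -81/5 -36/5 0; 0 0 1]
T6·…·T1 = [36/5 -9/5 0; 81/5 36/5 0; 0 0 1]
det M = 81; M⁻¹ = [4/45 1/45 0; -1/5 4/45 0; 0 0 1]
M⁻¹ · (54/5, 9/5)ᵀ = (1, -2)ᵀ

p = (1, -2)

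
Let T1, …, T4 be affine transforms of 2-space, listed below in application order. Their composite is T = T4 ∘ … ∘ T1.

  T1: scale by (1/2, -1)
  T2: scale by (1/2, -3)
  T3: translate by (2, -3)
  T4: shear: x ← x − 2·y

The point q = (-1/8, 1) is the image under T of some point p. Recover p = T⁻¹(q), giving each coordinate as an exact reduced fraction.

p = (-1/2, 4/3)

T1 = [1/2 0 0; 0 -1 0; 0 0 1]
T2·T1 = [1/4 0 0; 0 3 0; 0 0 1]
T3·…·T1 = [1/4 0 2; 0 3 -3; 0 0 1]
T4·…·T1 = [1/4 -6 8; 0 3 -3; 0 0 1]
det M = 3/4; M⁻¹ = [4 8 -8; 0 1/3 1; 0 0 1]
M⁻¹ · (-1/8, 1)ᵀ = (-1/2, 4/3)ᵀ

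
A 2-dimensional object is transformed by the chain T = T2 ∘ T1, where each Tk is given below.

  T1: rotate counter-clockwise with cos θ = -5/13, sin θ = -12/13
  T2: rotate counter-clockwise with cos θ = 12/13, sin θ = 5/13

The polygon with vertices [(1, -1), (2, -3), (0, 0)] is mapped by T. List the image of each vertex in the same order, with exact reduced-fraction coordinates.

image vertices: (-1, -1), (-3, -2), (0, 0)

T1 rotate counter-clockwise with cos θ = -5/13, sin θ = -12/13: (1, -1) → (-17/13, -7/13); (2, -3) → (-46/13, -9/13); (0, 0) → (0, 0)
T2 rotate counter-clockwise with cos θ = 12/13, sin θ = 5/13: (-17/13, -7/13) → (-1, -1); (-46/13, -9/13) → (-3, -2); (0, 0) → (0, 0)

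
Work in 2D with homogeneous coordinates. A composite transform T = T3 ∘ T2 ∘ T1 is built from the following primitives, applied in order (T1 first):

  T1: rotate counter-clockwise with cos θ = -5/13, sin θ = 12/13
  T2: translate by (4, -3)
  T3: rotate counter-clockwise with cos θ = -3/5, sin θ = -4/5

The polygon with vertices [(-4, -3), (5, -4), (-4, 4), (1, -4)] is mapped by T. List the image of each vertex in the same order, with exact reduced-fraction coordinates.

T1 rotate counter-clockwise with cos θ = -5/13, sin θ = 12/13: (-4, -3) → (56/13, -33/13); (5, -4) → (23/13, 80/13); (-4, 4) → (-28/13, -68/13); (1, -4) → (43/13, 32/13)
T2 translate by (4, -3): (56/13, -33/13) → (108/13, -72/13); (23/13, 80/13) → (75/13, 41/13); (-28/13, -68/13) → (24/13, -107/13); (43/13, 32/13) → (95/13, -7/13)
T3 rotate counter-clockwise with cos θ = -3/5, sin θ = -4/5: (108/13, -72/13) → (-612/65, -216/65); (75/13, 41/13) → (-61/65, -423/65); (24/13, -107/13) → (-100/13, 45/13); (95/13, -7/13) → (-313/65, -359/65)

image vertices: (-612/65, -216/65), (-61/65, -423/65), (-100/13, 45/13), (-313/65, -359/65)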